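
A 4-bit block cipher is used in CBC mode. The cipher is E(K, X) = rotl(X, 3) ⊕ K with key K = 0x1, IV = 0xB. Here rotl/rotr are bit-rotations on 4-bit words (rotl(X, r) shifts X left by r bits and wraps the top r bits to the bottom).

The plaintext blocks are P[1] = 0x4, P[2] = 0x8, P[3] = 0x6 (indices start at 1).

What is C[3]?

CBC encryption: C_i = E(K, P_i ⊕ C_{i−1}), with C_{0} = IV.
C[1]: P[1] ⊕ 0xB = 0xF; E(K, 0xF) = 0xE.
C[2]: P[2] ⊕ 0xE = 0x6; E(K, 0x6) = 0x2.
C[3]: P[3] ⊕ 0x2 = 0x4; E(K, 0x4) = 0x3.

C[3] = 0x3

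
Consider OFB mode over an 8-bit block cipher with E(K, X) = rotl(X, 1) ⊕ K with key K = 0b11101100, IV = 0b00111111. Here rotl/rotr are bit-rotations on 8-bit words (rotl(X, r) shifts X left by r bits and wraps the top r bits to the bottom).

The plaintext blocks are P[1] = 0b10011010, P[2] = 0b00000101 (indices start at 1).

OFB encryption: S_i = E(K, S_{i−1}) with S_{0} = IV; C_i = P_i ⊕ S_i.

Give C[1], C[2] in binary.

C[1]: S = E(K, 0b00111111) = 0b10010010; 0b10011010 ⊕ 0b10010010 = 0b00001000.
C[2]: S = E(K, 0b10010010) = 0b11001001; 0b00000101 ⊕ 0b11001001 = 0b11001100.

C[1] = 0b00001000, C[2] = 0b11001100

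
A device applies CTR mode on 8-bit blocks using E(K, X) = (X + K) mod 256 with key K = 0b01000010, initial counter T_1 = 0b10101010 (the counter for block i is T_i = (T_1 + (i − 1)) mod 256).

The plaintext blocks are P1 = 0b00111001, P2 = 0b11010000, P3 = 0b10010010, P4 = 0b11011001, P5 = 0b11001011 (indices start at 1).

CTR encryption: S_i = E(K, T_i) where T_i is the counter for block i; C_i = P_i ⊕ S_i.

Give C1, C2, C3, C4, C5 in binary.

C1 = 0b11010101, C2 = 0b00111101, C3 = 0b01111100, C4 = 0b00110110, C5 = 0b00111011

C1: T = 0b10101010, S = E(K, T) = 0b11101100; 0b00111001 ⊕ 0b11101100 = 0b11010101.
C2: T = 0b10101011, S = E(K, T) = 0b11101101; 0b11010000 ⊕ 0b11101101 = 0b00111101.
C3: T = 0b10101100, S = E(K, T) = 0b11101110; 0b10010010 ⊕ 0b11101110 = 0b01111100.
C4: T = 0b10101101, S = E(K, T) = 0b11101111; 0b11011001 ⊕ 0b11101111 = 0b00110110.
C5: T = 0b10101110, S = E(K, T) = 0b11110000; 0b11001011 ⊕ 0b11110000 = 0b00111011.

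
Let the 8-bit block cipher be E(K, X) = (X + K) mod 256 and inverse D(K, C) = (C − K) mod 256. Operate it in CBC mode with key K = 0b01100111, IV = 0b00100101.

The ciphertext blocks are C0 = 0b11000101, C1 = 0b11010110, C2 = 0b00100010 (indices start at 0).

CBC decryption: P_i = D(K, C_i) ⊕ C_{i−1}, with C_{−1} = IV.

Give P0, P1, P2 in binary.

P0 = 0b01111011, P1 = 0b10101010, P2 = 0b01101101

P0: D(K, 0b11000101) = 0b01011110; 0b01011110 ⊕ 0b00100101 = 0b01111011.
P1: D(K, 0b11010110) = 0b01101111; 0b01101111 ⊕ 0b11000101 = 0b10101010.
P2: D(K, 0b00100010) = 0b10111011; 0b10111011 ⊕ 0b11010110 = 0b01101101.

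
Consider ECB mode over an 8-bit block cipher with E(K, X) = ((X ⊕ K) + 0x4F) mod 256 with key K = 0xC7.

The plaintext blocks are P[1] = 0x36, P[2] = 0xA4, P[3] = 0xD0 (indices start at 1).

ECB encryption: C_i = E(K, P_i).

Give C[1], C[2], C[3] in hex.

C[1] = 0x40, C[2] = 0xB2, C[3] = 0x66

C[1]: E(K, 0x36) = 0x40.
C[2]: E(K, 0xA4) = 0xB2.
C[3]: E(K, 0xD0) = 0x66.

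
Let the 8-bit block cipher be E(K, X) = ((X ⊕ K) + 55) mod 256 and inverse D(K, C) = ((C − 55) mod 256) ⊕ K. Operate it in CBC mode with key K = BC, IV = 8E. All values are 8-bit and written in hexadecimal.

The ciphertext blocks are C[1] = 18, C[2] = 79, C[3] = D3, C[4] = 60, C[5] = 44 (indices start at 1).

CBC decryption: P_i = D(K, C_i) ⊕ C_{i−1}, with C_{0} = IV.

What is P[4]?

P[4]: D(K, 60) = B7; B7 ⊕ D3 = 64.

P[4] = 64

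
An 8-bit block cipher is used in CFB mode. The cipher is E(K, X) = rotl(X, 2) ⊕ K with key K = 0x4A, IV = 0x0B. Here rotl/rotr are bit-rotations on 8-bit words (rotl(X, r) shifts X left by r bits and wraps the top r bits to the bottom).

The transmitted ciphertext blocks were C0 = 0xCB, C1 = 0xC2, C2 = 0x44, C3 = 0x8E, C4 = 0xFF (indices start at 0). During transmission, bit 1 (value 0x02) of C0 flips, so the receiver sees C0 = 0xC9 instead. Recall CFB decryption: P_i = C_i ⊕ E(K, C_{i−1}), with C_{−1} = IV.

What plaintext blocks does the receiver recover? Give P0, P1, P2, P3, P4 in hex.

P0 = 0xAF, P1 = 0xAF, P2 = 0x05, P3 = 0xD5, P4 = 0x8F

Only C0 changed, to 0xC9. In CFB, a change in C_i flips the same bit in P_i and garbles P_{i+1}. Decrypting the received ciphertext:
P0: E(K, 0x0B) = 0x66; 0xC9 ⊕ 0x66 = 0xAF.
P1: E(K, 0xC9) = 0x6D; 0xC2 ⊕ 0x6D = 0xAF.
P2: E(K, 0xC2) = 0x41; 0x44 ⊕ 0x41 = 0x05.
P3: E(K, 0x44) = 0x5B; 0x8E ⊕ 0x5B = 0xD5.
P4: E(K, 0x8E) = 0x70; 0xFF ⊕ 0x70 = 0x8F.
Blocks that differ from the original plaintext: P0, P1.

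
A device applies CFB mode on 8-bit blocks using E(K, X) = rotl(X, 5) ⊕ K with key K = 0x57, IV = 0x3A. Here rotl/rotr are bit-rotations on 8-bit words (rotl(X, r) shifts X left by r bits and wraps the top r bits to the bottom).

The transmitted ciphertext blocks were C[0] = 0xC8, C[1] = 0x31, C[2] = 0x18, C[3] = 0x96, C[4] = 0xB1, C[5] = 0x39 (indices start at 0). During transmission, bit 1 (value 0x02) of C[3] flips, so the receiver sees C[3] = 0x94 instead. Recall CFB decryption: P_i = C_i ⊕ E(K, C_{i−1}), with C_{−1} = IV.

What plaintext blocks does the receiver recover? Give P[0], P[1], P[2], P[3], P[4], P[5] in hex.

Only C[3] changed, to 0x94. In CFB, a change in C_i flips the same bit in P_i and garbles P_{i+1}. Decrypting the received ciphertext:
P[0]: E(K, 0x3A) = 0x10; 0xC8 ⊕ 0x10 = 0xD8.
P[1]: E(K, 0xC8) = 0x4E; 0x31 ⊕ 0x4E = 0x7F.
P[2]: E(K, 0x31) = 0x71; 0x18 ⊕ 0x71 = 0x69.
P[3]: E(K, 0x18) = 0x54; 0x94 ⊕ 0x54 = 0xC0.
P[4]: E(K, 0x94) = 0xC5; 0xB1 ⊕ 0xC5 = 0x74.
P[5]: E(K, 0xB1) = 0x61; 0x39 ⊕ 0x61 = 0x58.
Blocks that differ from the original plaintext: P[3], P[4].

P[0] = 0xD8, P[1] = 0x7F, P[2] = 0x69, P[3] = 0xC0, P[4] = 0x74, P[5] = 0x58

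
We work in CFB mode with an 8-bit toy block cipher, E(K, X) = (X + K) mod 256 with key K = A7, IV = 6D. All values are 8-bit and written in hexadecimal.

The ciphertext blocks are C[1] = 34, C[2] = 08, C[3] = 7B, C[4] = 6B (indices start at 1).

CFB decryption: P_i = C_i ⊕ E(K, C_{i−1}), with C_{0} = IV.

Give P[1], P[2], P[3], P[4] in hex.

P[1]: E(K, 6D) = 14; 34 ⊕ 14 = 20.
P[2]: E(K, 34) = DB; 08 ⊕ DB = D3.
P[3]: E(K, 08) = AF; 7B ⊕ AF = D4.
P[4]: E(K, 7B) = 22; 6B ⊕ 22 = 49.

P[1] = 20, P[2] = D3, P[3] = D4, P[4] = 49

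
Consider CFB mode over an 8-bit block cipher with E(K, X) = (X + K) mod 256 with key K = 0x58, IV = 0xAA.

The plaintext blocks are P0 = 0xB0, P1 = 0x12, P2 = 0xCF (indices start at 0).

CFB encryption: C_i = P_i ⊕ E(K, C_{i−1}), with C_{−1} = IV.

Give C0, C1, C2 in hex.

C0: E(K, 0xAA) = 0x02; 0xB0 ⊕ 0x02 = 0xB2.
C1: E(K, 0xB2) = 0x0A; 0x12 ⊕ 0x0A = 0x18.
C2: E(K, 0x18) = 0x70; 0xCF ⊕ 0x70 = 0xBF.

C0 = 0xB2, C1 = 0x18, C2 = 0xBF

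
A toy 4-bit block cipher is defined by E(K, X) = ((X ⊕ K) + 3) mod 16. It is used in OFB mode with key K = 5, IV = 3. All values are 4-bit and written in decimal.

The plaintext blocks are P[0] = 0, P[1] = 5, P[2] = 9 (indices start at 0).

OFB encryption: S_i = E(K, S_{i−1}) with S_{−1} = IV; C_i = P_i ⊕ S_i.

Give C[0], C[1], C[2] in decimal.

C[0] = 9, C[1] = 10, C[2] = 4

C[0]: S = E(K, 3) = 9; 0 ⊕ 9 = 9.
C[1]: S = E(K, 9) = 15; 5 ⊕ 15 = 10.
C[2]: S = E(K, 15) = 13; 9 ⊕ 13 = 4.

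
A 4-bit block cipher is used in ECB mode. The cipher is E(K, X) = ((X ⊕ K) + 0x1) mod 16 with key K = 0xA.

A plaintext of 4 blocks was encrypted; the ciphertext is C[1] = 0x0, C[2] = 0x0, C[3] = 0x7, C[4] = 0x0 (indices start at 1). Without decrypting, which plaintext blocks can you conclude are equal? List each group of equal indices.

P[1] = P[2] = P[4]

ECB encrypts each block independently with the same key, so equal ciphertext blocks imply equal plaintext blocks.
C[1] = C[2] = C[4] = 0x0, so P[1] = P[2] = P[4].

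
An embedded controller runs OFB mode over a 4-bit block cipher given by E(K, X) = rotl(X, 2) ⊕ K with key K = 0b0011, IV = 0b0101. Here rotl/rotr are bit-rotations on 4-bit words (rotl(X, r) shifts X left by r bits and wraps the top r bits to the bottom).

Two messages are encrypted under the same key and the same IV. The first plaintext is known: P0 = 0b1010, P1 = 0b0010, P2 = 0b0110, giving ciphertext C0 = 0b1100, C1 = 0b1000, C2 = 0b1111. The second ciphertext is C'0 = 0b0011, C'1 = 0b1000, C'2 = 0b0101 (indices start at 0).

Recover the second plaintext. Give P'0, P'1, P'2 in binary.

In OFB with a reused IV, both messages share the same keystream S_i, so C_i ⊕ C'_i = P_i ⊕ P'_i and thus P'_i = P_i ⊕ C_i ⊕ C'_i.
P'0: 0b1010 ⊕ 0b1100 ⊕ 0b0011 = 0b0101.
P'1: 0b0010 ⊕ 0b1000 ⊕ 0b1000 = 0b0010.
P'2: 0b0110 ⊕ 0b1111 ⊕ 0b0101 = 0b1100.

P'0 = 0b0101, P'1 = 0b0010, P'2 = 0b1100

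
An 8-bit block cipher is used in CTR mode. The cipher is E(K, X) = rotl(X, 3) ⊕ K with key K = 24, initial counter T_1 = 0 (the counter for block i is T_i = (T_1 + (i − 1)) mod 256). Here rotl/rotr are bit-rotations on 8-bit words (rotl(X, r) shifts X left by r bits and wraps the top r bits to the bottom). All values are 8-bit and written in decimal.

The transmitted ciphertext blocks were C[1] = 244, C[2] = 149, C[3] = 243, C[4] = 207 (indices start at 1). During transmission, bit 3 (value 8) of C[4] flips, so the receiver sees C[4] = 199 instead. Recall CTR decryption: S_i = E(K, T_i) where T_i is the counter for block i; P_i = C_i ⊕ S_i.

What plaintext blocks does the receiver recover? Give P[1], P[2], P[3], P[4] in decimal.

P[1] = 236, P[2] = 133, P[3] = 251, P[4] = 199

Only C[4] changed, to 199. In CTR, a change in C_i flips the same bit in P_i only; the keystream is unaffected. Decrypting the received ciphertext:
P[1]: T = 0, S = E(K, T) = 24; 244 ⊕ 24 = 236.
P[2]: T = 1, S = E(K, T) = 16; 149 ⊕ 16 = 133.
P[3]: T = 2, S = E(K, T) = 8; 243 ⊕ 8 = 251.
P[4]: T = 3, S = E(K, T) = 0; 199 ⊕ 0 = 199.
Blocks that differ from the original plaintext: P[4].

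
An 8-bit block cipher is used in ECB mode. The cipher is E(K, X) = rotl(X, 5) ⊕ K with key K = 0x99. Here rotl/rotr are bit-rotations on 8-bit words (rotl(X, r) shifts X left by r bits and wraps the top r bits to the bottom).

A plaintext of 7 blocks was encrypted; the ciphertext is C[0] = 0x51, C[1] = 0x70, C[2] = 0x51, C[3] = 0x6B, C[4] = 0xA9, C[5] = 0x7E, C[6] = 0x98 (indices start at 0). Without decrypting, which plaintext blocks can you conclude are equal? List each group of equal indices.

ECB encrypts each block independently with the same key, so equal ciphertext blocks imply equal plaintext blocks.
C[0] = C[2] = 0x51, so P[0] = P[2].

P[0] = P[2]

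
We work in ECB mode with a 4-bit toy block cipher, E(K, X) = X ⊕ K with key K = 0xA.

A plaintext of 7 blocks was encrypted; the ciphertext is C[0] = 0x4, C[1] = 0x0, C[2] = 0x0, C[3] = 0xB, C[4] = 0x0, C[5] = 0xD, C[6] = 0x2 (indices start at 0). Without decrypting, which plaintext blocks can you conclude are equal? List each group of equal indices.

P[1] = P[2] = P[4]

ECB encrypts each block independently with the same key, so equal ciphertext blocks imply equal plaintext blocks.
C[1] = C[2] = C[4] = 0x0, so P[1] = P[2] = P[4].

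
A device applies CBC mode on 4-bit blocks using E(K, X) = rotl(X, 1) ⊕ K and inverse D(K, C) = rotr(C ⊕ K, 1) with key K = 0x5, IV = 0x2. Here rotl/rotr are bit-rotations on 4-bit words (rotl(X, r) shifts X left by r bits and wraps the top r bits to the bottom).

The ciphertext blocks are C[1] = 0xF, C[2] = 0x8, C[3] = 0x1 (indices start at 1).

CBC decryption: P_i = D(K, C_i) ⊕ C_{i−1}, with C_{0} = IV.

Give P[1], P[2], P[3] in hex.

P[1]: D(K, 0xF) = 0x5; 0x5 ⊕ 0x2 = 0x7.
P[2]: D(K, 0x8) = 0xE; 0xE ⊕ 0xF = 0x1.
P[3]: D(K, 0x1) = 0x2; 0x2 ⊕ 0x8 = 0xA.

P[1] = 0x7, P[2] = 0x1, P[3] = 0xA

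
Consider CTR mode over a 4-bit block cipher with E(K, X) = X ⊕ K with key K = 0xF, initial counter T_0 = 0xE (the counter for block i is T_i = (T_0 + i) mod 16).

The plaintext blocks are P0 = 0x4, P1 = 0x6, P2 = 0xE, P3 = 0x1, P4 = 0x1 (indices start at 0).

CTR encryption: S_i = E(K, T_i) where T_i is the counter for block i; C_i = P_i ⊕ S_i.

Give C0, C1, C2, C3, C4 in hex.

C0 = 0x5, C1 = 0x6, C2 = 0x1, C3 = 0xF, C4 = 0xC

C0: T = 0xE, S = E(K, T) = 0x1; 0x4 ⊕ 0x1 = 0x5.
C1: T = 0xF, S = E(K, T) = 0x0; 0x6 ⊕ 0x0 = 0x6.
C2: T = 0x0, S = E(K, T) = 0xF; 0xE ⊕ 0xF = 0x1.
C3: T = 0x1, S = E(K, T) = 0xE; 0x1 ⊕ 0xE = 0xF.
C4: T = 0x2, S = E(K, T) = 0xD; 0x1 ⊕ 0xD = 0xC.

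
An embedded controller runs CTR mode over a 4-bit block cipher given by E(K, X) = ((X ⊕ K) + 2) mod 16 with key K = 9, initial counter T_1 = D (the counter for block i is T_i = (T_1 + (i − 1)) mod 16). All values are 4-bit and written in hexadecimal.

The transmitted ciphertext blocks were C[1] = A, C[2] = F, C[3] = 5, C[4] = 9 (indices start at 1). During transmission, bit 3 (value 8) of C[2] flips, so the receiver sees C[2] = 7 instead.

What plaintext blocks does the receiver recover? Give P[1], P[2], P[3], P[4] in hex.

P[1] = C, P[2] = E, P[3] = D, P[4] = 2

CTR decryption: S_i = E(K, T_i) where T_i is the counter for block i; P_i = C_i ⊕ S_i.
Only C[2] changed, to 7. In CTR, a change in C_i flips the same bit in P_i only; the keystream is unaffected. Decrypting the received ciphertext:
P[1]: T = D, S = E(K, T) = 6; A ⊕ 6 = C.
P[2]: T = E, S = E(K, T) = 9; 7 ⊕ 9 = E.
P[3]: T = F, S = E(K, T) = 8; 5 ⊕ 8 = D.
P[4]: T = 0, S = E(K, T) = B; 9 ⊕ B = 2.
Blocks that differ from the original plaintext: P[2].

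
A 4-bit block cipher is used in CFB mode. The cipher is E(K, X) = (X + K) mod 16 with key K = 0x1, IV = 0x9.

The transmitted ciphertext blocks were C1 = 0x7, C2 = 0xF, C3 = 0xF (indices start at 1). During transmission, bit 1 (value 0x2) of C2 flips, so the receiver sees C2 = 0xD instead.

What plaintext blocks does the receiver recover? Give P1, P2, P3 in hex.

CFB decryption: P_i = C_i ⊕ E(K, C_{i−1}), with C_{0} = IV.
Only C2 changed, to 0xD. In CFB, a change in C_i flips the same bit in P_i and garbles P_{i+1}. Decrypting the received ciphertext:
P1: E(K, 0x9) = 0xA; 0x7 ⊕ 0xA = 0xD.
P2: E(K, 0x7) = 0x8; 0xD ⊕ 0x8 = 0x5.
P3: E(K, 0xD) = 0xE; 0xF ⊕ 0xE = 0x1.
Blocks that differ from the original plaintext: P2, P3.

P1 = 0xD, P2 = 0x5, P3 = 0x1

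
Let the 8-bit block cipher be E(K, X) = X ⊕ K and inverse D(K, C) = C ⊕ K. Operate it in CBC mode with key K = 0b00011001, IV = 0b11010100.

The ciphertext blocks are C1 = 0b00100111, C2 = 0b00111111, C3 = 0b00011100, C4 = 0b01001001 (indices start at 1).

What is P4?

P4 = 0b01001100

CBC decryption: P_i = D(K, C_i) ⊕ C_{i−1}, with C_{0} = IV.
P4: D(K, 0b01001001) = 0b01010000; 0b01010000 ⊕ 0b00011100 = 0b01001100.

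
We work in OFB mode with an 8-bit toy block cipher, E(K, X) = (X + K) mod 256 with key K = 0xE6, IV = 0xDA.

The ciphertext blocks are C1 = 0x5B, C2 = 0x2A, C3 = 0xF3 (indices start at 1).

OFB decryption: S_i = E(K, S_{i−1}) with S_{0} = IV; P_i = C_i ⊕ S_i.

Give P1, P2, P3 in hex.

P1 = 0x9B, P2 = 0x8C, P3 = 0x7F

P1: S = E(K, 0xDA) = 0xC0; 0x5B ⊕ 0xC0 = 0x9B.
P2: S = E(K, 0xC0) = 0xA6; 0x2A ⊕ 0xA6 = 0x8C.
P3: S = E(K, 0xA6) = 0x8C; 0xF3 ⊕ 0x8C = 0x7F.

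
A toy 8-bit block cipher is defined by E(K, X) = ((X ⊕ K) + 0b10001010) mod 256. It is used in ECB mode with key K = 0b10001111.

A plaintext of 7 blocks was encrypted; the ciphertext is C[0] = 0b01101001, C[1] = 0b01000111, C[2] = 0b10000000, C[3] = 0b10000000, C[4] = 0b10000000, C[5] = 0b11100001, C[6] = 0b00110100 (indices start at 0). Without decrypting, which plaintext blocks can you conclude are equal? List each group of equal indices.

P[2] = P[3] = P[4]

ECB encrypts each block independently with the same key, so equal ciphertext blocks imply equal plaintext blocks.
C[2] = C[3] = C[4] = 0b10000000, so P[2] = P[3] = P[4].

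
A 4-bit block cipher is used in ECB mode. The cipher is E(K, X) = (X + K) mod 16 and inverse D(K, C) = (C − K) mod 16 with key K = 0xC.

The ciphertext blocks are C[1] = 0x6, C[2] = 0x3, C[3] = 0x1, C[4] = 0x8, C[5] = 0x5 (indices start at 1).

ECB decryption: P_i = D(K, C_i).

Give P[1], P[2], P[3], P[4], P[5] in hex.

P[1]: D(K, 0x6) = 0xA.
P[2]: D(K, 0x3) = 0x7.
P[3]: D(K, 0x1) = 0x5.
P[4]: D(K, 0x8) = 0xC.
P[5]: D(K, 0x5) = 0x9.

P[1] = 0xA, P[2] = 0x7, P[3] = 0x5, P[4] = 0xC, P[5] = 0x9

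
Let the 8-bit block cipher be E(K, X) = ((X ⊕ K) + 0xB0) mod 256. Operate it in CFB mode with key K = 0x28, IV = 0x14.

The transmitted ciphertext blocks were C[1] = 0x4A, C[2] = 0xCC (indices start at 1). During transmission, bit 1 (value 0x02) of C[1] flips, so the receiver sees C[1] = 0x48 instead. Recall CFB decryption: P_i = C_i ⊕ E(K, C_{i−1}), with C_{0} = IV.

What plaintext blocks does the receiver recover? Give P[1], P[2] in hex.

Only C[1] changed, to 0x48. In CFB, a change in C_i flips the same bit in P_i and garbles P_{i+1}. Decrypting the received ciphertext:
P[1]: E(K, 0x14) = 0xEC; 0x48 ⊕ 0xEC = 0xA4.
P[2]: E(K, 0x48) = 0x10; 0xCC ⊕ 0x10 = 0xDC.
Blocks that differ from the original plaintext: P[1], P[2].

P[1] = 0xA4, P[2] = 0xDC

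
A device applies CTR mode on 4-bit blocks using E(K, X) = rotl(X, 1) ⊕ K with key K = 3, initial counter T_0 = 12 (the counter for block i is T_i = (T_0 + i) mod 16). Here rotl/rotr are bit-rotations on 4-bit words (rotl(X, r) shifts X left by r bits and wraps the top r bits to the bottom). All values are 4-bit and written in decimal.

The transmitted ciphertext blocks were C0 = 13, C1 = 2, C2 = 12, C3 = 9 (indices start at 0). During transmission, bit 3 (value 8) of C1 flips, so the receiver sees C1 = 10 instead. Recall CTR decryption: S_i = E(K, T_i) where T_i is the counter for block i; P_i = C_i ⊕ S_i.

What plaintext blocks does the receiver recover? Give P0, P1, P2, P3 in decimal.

P0 = 7, P1 = 2, P2 = 2, P3 = 5

Only C1 changed, to 10. In CTR, a change in C_i flips the same bit in P_i only; the keystream is unaffected. Decrypting the received ciphertext:
P0: T = 12, S = E(K, T) = 10; 13 ⊕ 10 = 7.
P1: T = 13, S = E(K, T) = 8; 10 ⊕ 8 = 2.
P2: T = 14, S = E(K, T) = 14; 12 ⊕ 14 = 2.
P3: T = 15, S = E(K, T) = 12; 9 ⊕ 12 = 5.
Blocks that differ from the original plaintext: P1.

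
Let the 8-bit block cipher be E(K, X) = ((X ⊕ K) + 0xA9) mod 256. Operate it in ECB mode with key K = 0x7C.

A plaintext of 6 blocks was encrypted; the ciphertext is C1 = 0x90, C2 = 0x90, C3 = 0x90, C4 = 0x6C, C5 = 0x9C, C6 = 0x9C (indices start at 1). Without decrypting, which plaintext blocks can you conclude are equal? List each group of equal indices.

P1 = P2 = P3; P5 = P6

ECB encrypts each block independently with the same key, so equal ciphertext blocks imply equal plaintext blocks.
C1 = C2 = C3 = 0x90, so P1 = P2 = P3.
C5 = C6 = 0x9C, so P5 = P6.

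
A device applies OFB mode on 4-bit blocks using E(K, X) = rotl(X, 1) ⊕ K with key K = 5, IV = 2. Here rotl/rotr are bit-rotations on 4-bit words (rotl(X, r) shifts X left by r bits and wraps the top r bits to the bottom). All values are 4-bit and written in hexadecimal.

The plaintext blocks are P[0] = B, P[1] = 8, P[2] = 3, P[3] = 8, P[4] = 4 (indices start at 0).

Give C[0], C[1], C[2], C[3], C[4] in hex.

OFB encryption: S_i = E(K, S_{i−1}) with S_{−1} = IV; C_i = P_i ⊕ S_i.
C[0]: S = E(K, 2) = 1; B ⊕ 1 = A.
C[1]: S = E(K, 1) = 7; 8 ⊕ 7 = F.
C[2]: S = E(K, 7) = B; 3 ⊕ B = 8.
C[3]: S = E(K, B) = 2; 8 ⊕ 2 = A.
C[4]: S = E(K, 2) = 1; 4 ⊕ 1 = 5.

C[0] = A, C[1] = F, C[2] = 8, C[3] = A, C[4] = 5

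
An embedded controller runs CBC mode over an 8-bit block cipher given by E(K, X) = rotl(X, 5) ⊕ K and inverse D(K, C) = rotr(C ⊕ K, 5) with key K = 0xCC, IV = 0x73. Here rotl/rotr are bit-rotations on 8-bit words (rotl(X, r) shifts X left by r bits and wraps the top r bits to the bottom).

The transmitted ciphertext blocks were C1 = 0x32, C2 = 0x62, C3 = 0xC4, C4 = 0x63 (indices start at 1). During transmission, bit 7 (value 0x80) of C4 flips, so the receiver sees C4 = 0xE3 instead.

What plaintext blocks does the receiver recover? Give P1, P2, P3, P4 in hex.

CBC decryption: P_i = D(K, C_i) ⊕ C_{i−1}, with C_{0} = IV.
Only C4 changed, to 0xE3. In CBC, a change in C_i garbles P_i and flips the same bit in P_{i+1}. Decrypting the received ciphertext:
P1: D(K, 0x32) = 0xF7; 0xF7 ⊕ 0x73 = 0x84.
P2: D(K, 0x62) = 0x75; 0x75 ⊕ 0x32 = 0x47.
P3: D(K, 0xC4) = 0x40; 0x40 ⊕ 0x62 = 0x22.
P4: D(K, 0xE3) = 0x79; 0x79 ⊕ 0xC4 = 0xBD.
Blocks that differ from the original plaintext: P4.

P1 = 0x84, P2 = 0x47, P3 = 0x22, P4 = 0xBD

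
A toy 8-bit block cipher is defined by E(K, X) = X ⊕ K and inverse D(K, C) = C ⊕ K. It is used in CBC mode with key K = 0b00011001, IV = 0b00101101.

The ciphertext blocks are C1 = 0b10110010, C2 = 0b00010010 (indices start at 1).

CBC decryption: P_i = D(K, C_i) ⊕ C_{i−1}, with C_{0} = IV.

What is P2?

P2: D(K, 0b00010010) = 0b00001011; 0b00001011 ⊕ 0b10110010 = 0b10111001.

P2 = 0b10111001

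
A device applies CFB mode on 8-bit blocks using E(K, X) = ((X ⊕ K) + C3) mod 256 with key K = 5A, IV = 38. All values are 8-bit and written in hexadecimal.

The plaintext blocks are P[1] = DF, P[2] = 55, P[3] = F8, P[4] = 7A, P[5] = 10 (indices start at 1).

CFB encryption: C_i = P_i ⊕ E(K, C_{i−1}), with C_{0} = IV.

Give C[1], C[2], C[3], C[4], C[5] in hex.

C[1] = FA, C[2] = 36, C[3] = D7, C[4] = 2A, C[5] = 23

C[1]: E(K, 38) = 25; DF ⊕ 25 = FA.
C[2]: E(K, FA) = 63; 55 ⊕ 63 = 36.
C[3]: E(K, 36) = 2F; F8 ⊕ 2F = D7.
C[4]: E(K, D7) = 50; 7A ⊕ 50 = 2A.
C[5]: E(K, 2A) = 33; 10 ⊕ 33 = 23.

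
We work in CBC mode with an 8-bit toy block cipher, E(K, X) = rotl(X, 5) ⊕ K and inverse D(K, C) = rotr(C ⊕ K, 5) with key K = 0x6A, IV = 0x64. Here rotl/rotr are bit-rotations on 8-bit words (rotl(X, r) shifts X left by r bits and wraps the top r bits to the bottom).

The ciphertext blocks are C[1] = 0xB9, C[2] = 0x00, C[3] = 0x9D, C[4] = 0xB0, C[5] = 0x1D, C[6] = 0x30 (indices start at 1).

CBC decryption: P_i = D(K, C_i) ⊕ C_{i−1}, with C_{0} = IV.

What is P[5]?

P[5] = 0x0B

P[5]: D(K, 0x1D) = 0xBB; 0xBB ⊕ 0xB0 = 0x0B.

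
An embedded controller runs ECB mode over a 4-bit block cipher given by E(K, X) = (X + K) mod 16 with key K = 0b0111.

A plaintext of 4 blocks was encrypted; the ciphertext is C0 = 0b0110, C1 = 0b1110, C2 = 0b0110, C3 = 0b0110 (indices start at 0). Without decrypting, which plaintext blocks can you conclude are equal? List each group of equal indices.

P0 = P2 = P3

ECB encrypts each block independently with the same key, so equal ciphertext blocks imply equal plaintext blocks.
C0 = C2 = C3 = 0b0110, so P0 = P2 = P3.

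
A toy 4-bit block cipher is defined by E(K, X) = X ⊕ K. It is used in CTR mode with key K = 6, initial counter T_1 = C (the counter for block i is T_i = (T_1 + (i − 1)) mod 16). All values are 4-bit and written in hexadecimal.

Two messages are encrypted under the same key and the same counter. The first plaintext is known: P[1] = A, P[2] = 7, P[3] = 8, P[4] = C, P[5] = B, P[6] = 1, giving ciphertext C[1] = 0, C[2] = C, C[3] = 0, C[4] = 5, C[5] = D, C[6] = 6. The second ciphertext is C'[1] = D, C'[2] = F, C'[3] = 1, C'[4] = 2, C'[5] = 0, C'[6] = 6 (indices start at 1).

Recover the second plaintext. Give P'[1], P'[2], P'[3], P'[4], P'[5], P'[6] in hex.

P'[1] = 7, P'[2] = 4, P'[3] = 9, P'[4] = B, P'[5] = 6, P'[6] = 1

In CTR with a reused counter, both messages share the same keystream S_i, so C_i ⊕ C'_i = P_i ⊕ P'_i and thus P'_i = P_i ⊕ C_i ⊕ C'_i.
P'[1]: A ⊕ 0 ⊕ D = 7.
P'[2]: 7 ⊕ C ⊕ F = 4.
P'[3]: 8 ⊕ 0 ⊕ 1 = 9.
P'[4]: C ⊕ 5 ⊕ 2 = B.
P'[5]: B ⊕ D ⊕ 0 = 6.
P'[6]: 1 ⊕ 6 ⊕ 6 = 1.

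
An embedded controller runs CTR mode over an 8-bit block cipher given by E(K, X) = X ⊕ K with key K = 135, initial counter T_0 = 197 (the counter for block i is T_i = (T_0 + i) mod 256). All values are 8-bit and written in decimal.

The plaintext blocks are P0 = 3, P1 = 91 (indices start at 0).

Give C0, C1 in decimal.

C0 = 65, C1 = 26

CTR encryption: S_i = E(K, T_i) where T_i is the counter for block i; C_i = P_i ⊕ S_i.
C0: T = 197, S = E(K, T) = 66; 3 ⊕ 66 = 65.
C1: T = 198, S = E(K, T) = 65; 91 ⊕ 65 = 26.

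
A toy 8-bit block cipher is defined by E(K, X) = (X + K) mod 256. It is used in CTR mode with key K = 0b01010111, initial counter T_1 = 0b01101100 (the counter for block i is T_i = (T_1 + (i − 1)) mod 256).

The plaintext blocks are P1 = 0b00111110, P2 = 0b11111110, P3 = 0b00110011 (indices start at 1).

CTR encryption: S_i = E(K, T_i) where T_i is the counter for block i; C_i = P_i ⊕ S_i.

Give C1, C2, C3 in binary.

C1 = 0b11111101, C2 = 0b00111010, C3 = 0b11110110

C1: T = 0b01101100, S = E(K, T) = 0b11000011; 0b00111110 ⊕ 0b11000011 = 0b11111101.
C2: T = 0b01101101, S = E(K, T) = 0b11000100; 0b11111110 ⊕ 0b11000100 = 0b00111010.
C3: T = 0b01101110, S = E(K, T) = 0b11000101; 0b00110011 ⊕ 0b11000101 = 0b11110110.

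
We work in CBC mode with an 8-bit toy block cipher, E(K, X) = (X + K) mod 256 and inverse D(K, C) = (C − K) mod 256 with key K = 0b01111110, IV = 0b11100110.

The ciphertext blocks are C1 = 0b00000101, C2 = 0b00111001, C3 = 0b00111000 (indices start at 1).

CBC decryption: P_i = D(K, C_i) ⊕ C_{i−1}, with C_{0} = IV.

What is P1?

P1: D(K, 0b00000101) = 0b10000111; 0b10000111 ⊕ 0b11100110 = 0b01100001.

P1 = 0b01100001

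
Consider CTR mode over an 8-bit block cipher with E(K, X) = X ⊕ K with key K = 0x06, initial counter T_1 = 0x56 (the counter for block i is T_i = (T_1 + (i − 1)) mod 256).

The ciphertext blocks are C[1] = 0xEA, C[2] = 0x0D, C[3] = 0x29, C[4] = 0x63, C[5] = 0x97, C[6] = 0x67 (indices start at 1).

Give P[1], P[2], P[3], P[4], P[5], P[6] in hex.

P[1] = 0xBA, P[2] = 0x5C, P[3] = 0x77, P[4] = 0x3C, P[5] = 0xCB, P[6] = 0x3A

CTR decryption: S_i = E(K, T_i) where T_i is the counter for block i; P_i = C_i ⊕ S_i.
P[1]: T = 0x56, S = E(K, T) = 0x50; 0xEA ⊕ 0x50 = 0xBA.
P[2]: T = 0x57, S = E(K, T) = 0x51; 0x0D ⊕ 0x51 = 0x5C.
P[3]: T = 0x58, S = E(K, T) = 0x5E; 0x29 ⊕ 0x5E = 0x77.
P[4]: T = 0x59, S = E(K, T) = 0x5F; 0x63 ⊕ 0x5F = 0x3C.
P[5]: T = 0x5A, S = E(K, T) = 0x5C; 0x97 ⊕ 0x5C = 0xCB.
P[6]: T = 0x5B, S = E(K, T) = 0x5D; 0x67 ⊕ 0x5D = 0x3A.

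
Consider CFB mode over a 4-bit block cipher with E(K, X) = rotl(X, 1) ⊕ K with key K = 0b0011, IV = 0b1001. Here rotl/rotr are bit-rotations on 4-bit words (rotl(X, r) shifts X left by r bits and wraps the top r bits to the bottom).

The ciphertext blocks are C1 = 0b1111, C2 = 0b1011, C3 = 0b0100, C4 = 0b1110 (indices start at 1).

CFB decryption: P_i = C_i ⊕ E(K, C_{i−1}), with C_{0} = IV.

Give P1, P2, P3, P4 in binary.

P1 = 0b1111, P2 = 0b0111, P3 = 0b0000, P4 = 0b0101

P1: E(K, 0b1001) = 0b0000; 0b1111 ⊕ 0b0000 = 0b1111.
P2: E(K, 0b1111) = 0b1100; 0b1011 ⊕ 0b1100 = 0b0111.
P3: E(K, 0b1011) = 0b0100; 0b0100 ⊕ 0b0100 = 0b0000.
P4: E(K, 0b0100) = 0b1011; 0b1110 ⊕ 0b1011 = 0b0101.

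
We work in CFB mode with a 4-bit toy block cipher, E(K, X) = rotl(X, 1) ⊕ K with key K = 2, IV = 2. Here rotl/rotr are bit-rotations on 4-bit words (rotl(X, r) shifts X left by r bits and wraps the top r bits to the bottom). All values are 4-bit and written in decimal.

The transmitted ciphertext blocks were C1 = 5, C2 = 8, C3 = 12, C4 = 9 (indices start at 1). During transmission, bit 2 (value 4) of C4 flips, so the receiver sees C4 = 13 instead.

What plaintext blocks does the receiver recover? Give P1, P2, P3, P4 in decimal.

P1 = 3, P2 = 0, P3 = 15, P4 = 6

CFB decryption: P_i = C_i ⊕ E(K, C_{i−1}), with C_{0} = IV.
Only C4 changed, to 13. In CFB, a change in C_i flips the same bit in P_i and garbles P_{i+1}. Decrypting the received ciphertext:
P1: E(K, 2) = 6; 5 ⊕ 6 = 3.
P2: E(K, 5) = 8; 8 ⊕ 8 = 0.
P3: E(K, 8) = 3; 12 ⊕ 3 = 15.
P4: E(K, 12) = 11; 13 ⊕ 11 = 6.
Blocks that differ from the original plaintext: P4.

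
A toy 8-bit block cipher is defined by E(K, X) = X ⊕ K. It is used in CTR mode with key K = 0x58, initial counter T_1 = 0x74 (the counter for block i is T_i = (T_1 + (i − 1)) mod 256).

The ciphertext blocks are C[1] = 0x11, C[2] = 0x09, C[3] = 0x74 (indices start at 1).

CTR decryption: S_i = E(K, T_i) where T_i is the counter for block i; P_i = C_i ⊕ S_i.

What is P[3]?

P[3]: T = 0x76, S = E(K, T) = 0x2E; 0x74 ⊕ 0x2E = 0x5A.

P[3] = 0x5A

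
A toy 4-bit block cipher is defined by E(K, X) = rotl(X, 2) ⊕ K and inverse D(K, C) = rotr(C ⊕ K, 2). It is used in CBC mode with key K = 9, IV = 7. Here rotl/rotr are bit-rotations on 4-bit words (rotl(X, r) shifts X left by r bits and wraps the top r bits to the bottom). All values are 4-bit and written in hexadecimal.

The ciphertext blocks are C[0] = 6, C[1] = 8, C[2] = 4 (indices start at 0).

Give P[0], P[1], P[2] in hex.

CBC decryption: P_i = D(K, C_i) ⊕ C_{i−1}, with C_{−1} = IV.
P[0]: D(K, 6) = F; F ⊕ 7 = 8.
P[1]: D(K, 8) = 4; 4 ⊕ 6 = 2.
P[2]: D(K, 4) = 7; 7 ⊕ 8 = F.

P[0] = 8, P[1] = 2, P[2] = F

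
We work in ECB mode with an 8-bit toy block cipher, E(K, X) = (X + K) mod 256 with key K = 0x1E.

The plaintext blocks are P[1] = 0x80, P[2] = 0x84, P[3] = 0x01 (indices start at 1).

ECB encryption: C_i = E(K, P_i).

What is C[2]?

C[2] = 0xA2

C[2]: E(K, 0x84) = 0xA2.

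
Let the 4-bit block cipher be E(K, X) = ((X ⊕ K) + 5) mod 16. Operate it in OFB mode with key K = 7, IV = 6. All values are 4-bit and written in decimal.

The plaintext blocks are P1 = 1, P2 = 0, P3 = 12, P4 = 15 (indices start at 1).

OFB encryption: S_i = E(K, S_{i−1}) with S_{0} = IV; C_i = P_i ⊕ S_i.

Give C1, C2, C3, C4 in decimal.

C1: S = E(K, 6) = 6; 1 ⊕ 6 = 7.
C2: S = E(K, 6) = 6; 0 ⊕ 6 = 6.
C3: S = E(K, 6) = 6; 12 ⊕ 6 = 10.
C4: S = E(K, 6) = 6; 15 ⊕ 6 = 9.

C1 = 7, C2 = 6, C3 = 10, C4 = 9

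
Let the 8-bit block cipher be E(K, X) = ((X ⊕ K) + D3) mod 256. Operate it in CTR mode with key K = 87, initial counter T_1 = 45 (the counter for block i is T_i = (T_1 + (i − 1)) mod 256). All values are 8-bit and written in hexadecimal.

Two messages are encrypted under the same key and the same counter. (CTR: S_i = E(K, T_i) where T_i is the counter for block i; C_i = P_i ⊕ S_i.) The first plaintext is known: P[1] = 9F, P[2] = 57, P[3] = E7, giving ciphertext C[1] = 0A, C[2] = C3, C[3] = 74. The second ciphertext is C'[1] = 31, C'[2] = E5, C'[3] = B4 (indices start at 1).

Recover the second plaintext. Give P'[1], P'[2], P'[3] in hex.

In CTR with a reused counter, both messages share the same keystream S_i, so C_i ⊕ C'_i = P_i ⊕ P'_i and thus P'_i = P_i ⊕ C_i ⊕ C'_i.
P'[1]: 9F ⊕ 0A ⊕ 31 = A4.
P'[2]: 57 ⊕ C3 ⊕ E5 = 71.
P'[3]: E7 ⊕ 74 ⊕ B4 = 27.

P'[1] = A4, P'[2] = 71, P'[3] = 27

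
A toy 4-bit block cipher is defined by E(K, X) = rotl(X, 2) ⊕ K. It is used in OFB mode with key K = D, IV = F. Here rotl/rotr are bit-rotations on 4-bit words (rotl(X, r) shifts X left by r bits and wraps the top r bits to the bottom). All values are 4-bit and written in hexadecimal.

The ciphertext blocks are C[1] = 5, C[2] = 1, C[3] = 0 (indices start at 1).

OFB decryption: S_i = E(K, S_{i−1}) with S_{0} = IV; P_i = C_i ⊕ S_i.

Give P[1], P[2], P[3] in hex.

P[1] = 7, P[2] = 4, P[3] = 8

P[1]: S = E(K, F) = 2; 5 ⊕ 2 = 7.
P[2]: S = E(K, 2) = 5; 1 ⊕ 5 = 4.
P[3]: S = E(K, 5) = 8; 0 ⊕ 8 = 8.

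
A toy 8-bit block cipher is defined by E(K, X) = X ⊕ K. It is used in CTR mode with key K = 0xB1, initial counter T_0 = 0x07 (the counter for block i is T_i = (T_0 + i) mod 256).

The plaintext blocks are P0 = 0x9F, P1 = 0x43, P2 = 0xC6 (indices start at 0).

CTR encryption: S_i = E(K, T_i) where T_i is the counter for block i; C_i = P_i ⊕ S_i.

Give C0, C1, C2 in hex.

C0 = 0x29, C1 = 0xFA, C2 = 0x7E

C0: T = 0x07, S = E(K, T) = 0xB6; 0x9F ⊕ 0xB6 = 0x29.
C1: T = 0x08, S = E(K, T) = 0xB9; 0x43 ⊕ 0xB9 = 0xFA.
C2: T = 0x09, S = E(K, T) = 0xB8; 0xC6 ⊕ 0xB8 = 0x7E.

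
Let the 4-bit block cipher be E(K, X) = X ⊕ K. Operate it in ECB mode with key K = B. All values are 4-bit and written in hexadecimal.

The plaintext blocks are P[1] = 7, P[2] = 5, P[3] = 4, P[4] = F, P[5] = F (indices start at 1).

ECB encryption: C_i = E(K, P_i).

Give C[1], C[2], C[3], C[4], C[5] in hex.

C[1] = C, C[2] = E, C[3] = F, C[4] = 4, C[5] = 4

C[1]: E(K, 7) = C.
C[2]: E(K, 5) = E.
C[3]: E(K, 4) = F.
C[4]: E(K, F) = 4.
C[5]: E(K, F) = 4.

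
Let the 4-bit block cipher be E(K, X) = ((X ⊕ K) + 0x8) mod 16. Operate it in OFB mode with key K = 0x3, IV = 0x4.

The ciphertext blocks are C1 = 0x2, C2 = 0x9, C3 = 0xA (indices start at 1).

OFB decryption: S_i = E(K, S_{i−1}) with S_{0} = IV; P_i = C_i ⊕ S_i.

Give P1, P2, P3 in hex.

P1: S = E(K, 0x4) = 0xF; 0x2 ⊕ 0xF = 0xD.
P2: S = E(K, 0xF) = 0x4; 0x9 ⊕ 0x4 = 0xD.
P3: S = E(K, 0x4) = 0xF; 0xA ⊕ 0xF = 0x5.

P1 = 0xD, P2 = 0xD, P3 = 0x5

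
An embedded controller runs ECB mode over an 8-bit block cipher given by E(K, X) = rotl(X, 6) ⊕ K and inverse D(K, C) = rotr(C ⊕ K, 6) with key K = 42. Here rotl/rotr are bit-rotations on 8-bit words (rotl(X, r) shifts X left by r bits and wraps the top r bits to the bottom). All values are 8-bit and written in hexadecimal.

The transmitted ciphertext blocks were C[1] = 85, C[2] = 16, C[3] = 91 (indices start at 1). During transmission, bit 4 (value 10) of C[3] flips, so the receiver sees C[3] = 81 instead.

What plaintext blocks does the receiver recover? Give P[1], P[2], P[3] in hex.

ECB decryption: P_i = D(K, C_i).
Only C[3] changed, to 81. In ECB, a change in C_i affects only P_i. Decrypting the received ciphertext:
P[1]: D(K, 85) = 1F.
P[2]: D(K, 16) = 51.
P[3]: D(K, 81) = 0F.
Blocks that differ from the original plaintext: P[3].

P[1] = 1F, P[2] = 51, P[3] = 0F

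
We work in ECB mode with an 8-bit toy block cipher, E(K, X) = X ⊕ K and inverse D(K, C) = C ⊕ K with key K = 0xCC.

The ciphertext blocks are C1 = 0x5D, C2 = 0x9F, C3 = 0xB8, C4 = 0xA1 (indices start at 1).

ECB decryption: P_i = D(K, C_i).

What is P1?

P1: D(K, 0x5D) = 0x91.

P1 = 0x91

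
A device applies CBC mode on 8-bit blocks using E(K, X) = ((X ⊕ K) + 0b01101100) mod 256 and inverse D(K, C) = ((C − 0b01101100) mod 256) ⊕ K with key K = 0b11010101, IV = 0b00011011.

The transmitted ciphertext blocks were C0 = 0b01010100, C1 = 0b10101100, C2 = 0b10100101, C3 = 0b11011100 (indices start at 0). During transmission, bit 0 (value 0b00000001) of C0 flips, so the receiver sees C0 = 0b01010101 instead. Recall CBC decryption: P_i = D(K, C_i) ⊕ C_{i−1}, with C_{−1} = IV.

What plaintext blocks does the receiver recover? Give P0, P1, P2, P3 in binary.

Only C0 changed, to 0b01010101. In CBC, a change in C_i garbles P_i and flips the same bit in P_{i+1}. Decrypting the received ciphertext:
P0: D(K, 0b01010101) = 0b00111100; 0b00111100 ⊕ 0b00011011 = 0b00100111.
P1: D(K, 0b10101100) = 0b10010101; 0b10010101 ⊕ 0b01010101 = 0b11000000.
P2: D(K, 0b10100101) = 0b11101100; 0b11101100 ⊕ 0b10101100 = 0b01000000.
P3: D(K, 0b11011100) = 0b10100101; 0b10100101 ⊕ 0b10100101 = 0b00000000.
Blocks that differ from the original plaintext: P0, P1.

P0 = 0b00100111, P1 = 0b11000000, P2 = 0b01000000, P3 = 0b00000000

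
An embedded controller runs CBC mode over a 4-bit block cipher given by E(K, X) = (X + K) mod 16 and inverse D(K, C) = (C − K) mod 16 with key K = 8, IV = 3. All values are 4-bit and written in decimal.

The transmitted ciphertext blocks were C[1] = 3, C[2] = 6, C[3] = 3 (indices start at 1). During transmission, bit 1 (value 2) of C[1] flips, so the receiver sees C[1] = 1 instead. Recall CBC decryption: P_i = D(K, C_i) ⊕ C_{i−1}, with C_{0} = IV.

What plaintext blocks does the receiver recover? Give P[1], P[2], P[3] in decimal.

Only C[1] changed, to 1. In CBC, a change in C_i garbles P_i and flips the same bit in P_{i+1}. Decrypting the received ciphertext:
P[1]: D(K, 1) = 9; 9 ⊕ 3 = 10.
P[2]: D(K, 6) = 14; 14 ⊕ 1 = 15.
P[3]: D(K, 3) = 11; 11 ⊕ 6 = 13.
Blocks that differ from the original plaintext: P[1], P[2].

P[1] = 10, P[2] = 15, P[3] = 13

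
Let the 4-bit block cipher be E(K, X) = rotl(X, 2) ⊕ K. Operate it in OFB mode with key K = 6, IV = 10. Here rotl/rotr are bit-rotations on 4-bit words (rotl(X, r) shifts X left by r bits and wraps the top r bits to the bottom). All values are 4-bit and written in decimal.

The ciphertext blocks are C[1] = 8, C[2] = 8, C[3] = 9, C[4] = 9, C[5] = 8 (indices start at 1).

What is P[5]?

P[5] = 4

OFB decryption: S_i = E(K, S_{i−1}) with S_{0} = IV; P_i = C_i ⊕ S_i.
P[1]: S = E(K, 10) = 12; 8 ⊕ 12 = 4.
P[2]: S = E(K, 12) = 5; 8 ⊕ 5 = 13.
P[3]: S = E(K, 5) = 3; 9 ⊕ 3 = 10.
P[4]: S = E(K, 3) = 10; 9 ⊕ 10 = 3.
P[5]: S = E(K, 10) = 12; 8 ⊕ 12 = 4.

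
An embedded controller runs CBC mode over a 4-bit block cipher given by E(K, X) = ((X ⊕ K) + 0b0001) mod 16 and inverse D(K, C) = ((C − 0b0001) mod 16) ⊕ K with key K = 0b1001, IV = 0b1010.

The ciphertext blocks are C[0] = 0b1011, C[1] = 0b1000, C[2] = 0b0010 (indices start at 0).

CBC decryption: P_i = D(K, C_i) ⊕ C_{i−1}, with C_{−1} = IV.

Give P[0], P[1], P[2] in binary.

P[0]: D(K, 0b1011) = 0b0011; 0b0011 ⊕ 0b1010 = 0b1001.
P[1]: D(K, 0b1000) = 0b1110; 0b1110 ⊕ 0b1011 = 0b0101.
P[2]: D(K, 0b0010) = 0b1000; 0b1000 ⊕ 0b1000 = 0b0000.

P[0] = 0b1001, P[1] = 0b0101, P[2] = 0b0000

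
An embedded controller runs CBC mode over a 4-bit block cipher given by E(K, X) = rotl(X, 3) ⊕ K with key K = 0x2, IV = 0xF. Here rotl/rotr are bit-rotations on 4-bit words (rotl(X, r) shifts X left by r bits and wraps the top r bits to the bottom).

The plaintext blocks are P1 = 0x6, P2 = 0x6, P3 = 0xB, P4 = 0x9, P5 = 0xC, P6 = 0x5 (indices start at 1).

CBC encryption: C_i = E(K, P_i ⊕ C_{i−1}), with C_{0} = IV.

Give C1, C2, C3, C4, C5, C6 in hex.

C1: P1 ⊕ 0xF = 0x9; E(K, 0x9) = 0xE.
C2: P2 ⊕ 0xE = 0x8; E(K, 0x8) = 0x6.
C3: P3 ⊕ 0x6 = 0xD; E(K, 0xD) = 0xC.
C4: P4 ⊕ 0xC = 0x5; E(K, 0x5) = 0x8.
C5: P5 ⊕ 0x8 = 0x4; E(K, 0x4) = 0x0.
C6: P6 ⊕ 0x0 = 0x5; E(K, 0x5) = 0x8.

C1 = 0xE, C2 = 0x6, C3 = 0xC, C4 = 0x8, C5 = 0x0, C6 = 0x8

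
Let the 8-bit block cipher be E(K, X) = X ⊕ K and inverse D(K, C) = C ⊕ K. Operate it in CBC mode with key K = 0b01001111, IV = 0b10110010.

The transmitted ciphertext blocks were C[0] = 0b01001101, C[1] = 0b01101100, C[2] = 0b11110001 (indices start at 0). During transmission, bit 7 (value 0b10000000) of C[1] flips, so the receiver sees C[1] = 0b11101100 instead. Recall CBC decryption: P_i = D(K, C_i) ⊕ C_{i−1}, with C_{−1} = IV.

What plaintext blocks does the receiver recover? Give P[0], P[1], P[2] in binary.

Only C[1] changed, to 0b11101100. In CBC, a change in C_i garbles P_i and flips the same bit in P_{i+1}. Decrypting the received ciphertext:
P[0]: D(K, 0b01001101) = 0b00000010; 0b00000010 ⊕ 0b10110010 = 0b10110000.
P[1]: D(K, 0b11101100) = 0b10100011; 0b10100011 ⊕ 0b01001101 = 0b11101110.
P[2]: D(K, 0b11110001) = 0b10111110; 0b10111110 ⊕ 0b11101100 = 0b01010010.
Blocks that differ from the original plaintext: P[1], P[2].

P[0] = 0b10110000, P[1] = 0b11101110, P[2] = 0b01010010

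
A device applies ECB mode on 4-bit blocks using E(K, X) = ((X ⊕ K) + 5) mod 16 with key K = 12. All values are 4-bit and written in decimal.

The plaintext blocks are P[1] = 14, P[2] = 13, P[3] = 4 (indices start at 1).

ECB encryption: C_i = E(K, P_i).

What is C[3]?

C[3] = 13

C[3]: E(K, 4) = 13.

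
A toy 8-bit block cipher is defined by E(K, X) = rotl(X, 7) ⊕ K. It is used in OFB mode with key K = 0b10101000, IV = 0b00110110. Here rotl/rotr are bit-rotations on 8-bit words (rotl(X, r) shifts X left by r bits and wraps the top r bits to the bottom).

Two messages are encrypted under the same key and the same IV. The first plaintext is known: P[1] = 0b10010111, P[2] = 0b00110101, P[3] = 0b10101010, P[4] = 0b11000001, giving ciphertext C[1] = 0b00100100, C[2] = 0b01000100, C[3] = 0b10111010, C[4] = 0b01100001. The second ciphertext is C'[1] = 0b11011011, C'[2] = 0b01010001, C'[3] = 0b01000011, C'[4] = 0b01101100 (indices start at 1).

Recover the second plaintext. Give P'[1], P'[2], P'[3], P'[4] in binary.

In OFB with a reused IV, both messages share the same keystream S_i, so C_i ⊕ C'_i = P_i ⊕ P'_i and thus P'_i = P_i ⊕ C_i ⊕ C'_i.
P'[1]: 0b10010111 ⊕ 0b00100100 ⊕ 0b11011011 = 0b01101000.
P'[2]: 0b00110101 ⊕ 0b01000100 ⊕ 0b01010001 = 0b00100000.
P'[3]: 0b10101010 ⊕ 0b10111010 ⊕ 0b01000011 = 0b01010011.
P'[4]: 0b11000001 ⊕ 0b01100001 ⊕ 0b01101100 = 0b11001100.

P'[1] = 0b01101000, P'[2] = 0b00100000, P'[3] = 0b01010011, P'[4] = 0b11001100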